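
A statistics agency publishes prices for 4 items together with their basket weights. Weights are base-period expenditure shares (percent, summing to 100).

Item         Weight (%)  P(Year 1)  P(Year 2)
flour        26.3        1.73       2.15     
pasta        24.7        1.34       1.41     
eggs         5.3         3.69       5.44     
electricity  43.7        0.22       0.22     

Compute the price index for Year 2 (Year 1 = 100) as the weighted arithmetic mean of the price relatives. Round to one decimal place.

110.2

flour: 26.3 × (2.15/1.73) = 26.3 × 1.242775 = 32.6850
pasta: 24.7 × (1.41/1.34) = 24.7 × 1.052239 = 25.9903
eggs: 5.3 × (5.44/3.69) = 5.3 × 1.474255 = 7.8136
electricity: 43.7 × (0.22/0.22) = 43.7 × 1.000000 = 43.7000
Index = Σ wᵢ·(p₁ᵢ/p₀ᵢ) = 32.6850 + 25.9903 + 7.8136 + 43.7000 = 110.1888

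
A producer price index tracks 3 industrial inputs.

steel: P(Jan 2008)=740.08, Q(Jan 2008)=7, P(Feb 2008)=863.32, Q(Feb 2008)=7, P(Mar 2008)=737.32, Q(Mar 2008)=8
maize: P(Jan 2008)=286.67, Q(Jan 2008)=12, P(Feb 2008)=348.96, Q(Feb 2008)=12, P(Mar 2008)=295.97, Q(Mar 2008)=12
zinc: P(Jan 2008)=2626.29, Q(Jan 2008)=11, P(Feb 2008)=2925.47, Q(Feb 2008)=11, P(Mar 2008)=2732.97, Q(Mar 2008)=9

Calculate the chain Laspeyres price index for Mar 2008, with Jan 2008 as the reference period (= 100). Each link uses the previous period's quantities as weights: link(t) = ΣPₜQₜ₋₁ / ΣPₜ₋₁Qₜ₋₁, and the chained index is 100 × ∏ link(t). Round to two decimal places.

Link Jan 2008→Feb 2008:
ΣP(Feb 2008)Q(Jan 2008) = 863.32×7 + 348.96×12 + 2925.47×11 = 6043.24 + 4187.52 + 32180.17 = 42410.93
ΣP(Jan 2008)Q(Jan 2008) = 740.08×7 + 286.67×12 + 2626.29×11 = 5180.56 + 3440.04 + 28889.19 = 37509.79
link = 42410.93/37509.79 = 1.130663
Link Feb 2008→Mar 2008:
ΣP(Mar 2008)Q(Feb 2008) = 737.32×7 + 295.97×12 + 2732.97×11 = 5161.24 + 3551.64 + 30062.67 = 38775.55
ΣP(Feb 2008)Q(Feb 2008) = 863.32×7 + 348.96×12 + 2925.47×11 = 6043.24 + 4187.52 + 32180.17 = 42410.93
link = 38775.55/42410.93 = 0.914282
Chained index = 100 × 1.130663 × 0.914282 = 103.3745

103.37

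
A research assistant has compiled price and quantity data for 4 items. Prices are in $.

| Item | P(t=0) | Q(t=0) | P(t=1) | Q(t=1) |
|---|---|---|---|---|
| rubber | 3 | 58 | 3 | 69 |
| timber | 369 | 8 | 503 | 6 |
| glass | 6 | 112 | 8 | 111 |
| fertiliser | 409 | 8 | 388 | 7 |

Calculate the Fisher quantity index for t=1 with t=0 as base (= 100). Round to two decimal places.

Laspeyres component (base-period weights):
ΣP(t=0)Q(t=1) = 3×69 + 369×6 + 6×111 + 409×7 = 207 + 2214 + 666 + 2863 = 5950
ΣP(t=0)Q(t=0) = 3×58 + 369×8 + 6×112 + 409×8 = 174 + 2952 + 672 + 3272 = 7070
L = 5950 / 7070 × 100 = 84.1584
Paasche component (current-period weights):
ΣP(t=1)Q(t=1) = 3×69 + 503×6 + 8×111 + 388×7 = 207 + 3018 + 888 + 2716 = 6829
ΣP(t=1)Q(t=0) = 3×58 + 503×8 + 8×112 + 388×8 = 174 + 4024 + 896 + 3104 = 8198
P = 6829 / 8198 × 100 = 83.3008
Fisher = √(L × P) = √(84.1584 × 83.3008) = 83.7285

83.73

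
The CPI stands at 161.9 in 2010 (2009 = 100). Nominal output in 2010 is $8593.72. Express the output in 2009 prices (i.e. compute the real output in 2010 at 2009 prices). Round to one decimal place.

5308.0

Real = Nominal ÷ (Index/100) = 8593.72 ÷ (161.9/100)
     = 8593.72 ÷ 1.619 = 5308.0420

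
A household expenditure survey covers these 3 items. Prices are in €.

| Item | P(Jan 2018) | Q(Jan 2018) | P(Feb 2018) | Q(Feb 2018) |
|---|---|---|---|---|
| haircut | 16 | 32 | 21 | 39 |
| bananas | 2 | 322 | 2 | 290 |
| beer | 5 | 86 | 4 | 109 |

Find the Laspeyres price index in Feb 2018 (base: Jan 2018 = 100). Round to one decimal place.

104.7

Laspeyres price index uses base-period quantities as weights.
ΣP(Feb 2018)·Q(Jan 2018) = 21×32 + 2×322 + 4×86 = 672 + 644 + 344 = 1660
ΣP(Jan 2018)·Q(Jan 2018) = 16×32 + 2×322 + 5×86 = 512 + 644 + 430 = 1586
Index = 1660 / 1586 × 100 = 104.6658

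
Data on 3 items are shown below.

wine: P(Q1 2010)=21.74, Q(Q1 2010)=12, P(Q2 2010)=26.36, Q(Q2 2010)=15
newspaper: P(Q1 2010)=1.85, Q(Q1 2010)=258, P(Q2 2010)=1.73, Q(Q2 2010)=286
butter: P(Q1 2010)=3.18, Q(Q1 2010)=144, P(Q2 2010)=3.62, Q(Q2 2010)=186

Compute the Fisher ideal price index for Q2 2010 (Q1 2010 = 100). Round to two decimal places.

Laspeyres component (base-period weights):
ΣP(Q2 2010)Q(Q1 2010) = 26.36×12 + 1.73×258 + 3.62×144 = 316.32 + 446.34 + 521.28 = 1283.94
ΣP(Q1 2010)Q(Q1 2010) = 21.74×12 + 1.85×258 + 3.18×144 = 260.88 + 477.3 + 457.92 = 1196.1
L = 1283.94 / 1196.1 × 100 = 107.3439
Paasche component (current-period weights):
ΣP(Q2 2010)Q(Q2 2010) = 26.36×15 + 1.73×286 + 3.62×186 = 395.4 + 494.78 + 673.32 = 1563.5
ΣP(Q1 2010)Q(Q2 2010) = 21.74×15 + 1.85×286 + 3.18×186 = 326.1 + 529.1 + 591.48 = 1446.68
P = 1563.5 / 1446.68 × 100 = 108.0750
Fisher = √(L × P) = √(107.3439 × 108.0750) = 107.7088

107.71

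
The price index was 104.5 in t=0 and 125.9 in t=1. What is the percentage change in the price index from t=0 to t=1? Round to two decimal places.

Change = (125.9 − 104.5) / 104.5 × 100
       = 21.4 / 104.5 × 100 = 20.4785%

20.48%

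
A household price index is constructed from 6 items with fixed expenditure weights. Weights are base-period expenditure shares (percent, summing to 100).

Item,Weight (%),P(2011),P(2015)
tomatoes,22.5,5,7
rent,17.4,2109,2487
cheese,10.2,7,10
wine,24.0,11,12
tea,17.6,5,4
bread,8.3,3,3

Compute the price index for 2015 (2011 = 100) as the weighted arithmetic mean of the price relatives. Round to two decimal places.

tomatoes: 22.5 × (7/5) = 22.5 × 1.400000 = 31.5000
rent: 17.4 × (2487/2109) = 17.4 × 1.179232 = 20.5186
cheese: 10.2 × (10/7) = 10.2 × 1.428571 = 14.5714
wine: 24.0 × (12/11) = 24.0 × 1.090909 = 26.1818
tea: 17.6 × (4/5) = 17.6 × 0.800000 = 14.0800
bread: 8.3 × (3/3) = 8.3 × 1.000000 = 8.3000
Index = Σ wᵢ·(p₁ᵢ/p₀ᵢ) = 31.5000 + 20.5186 + 14.5714 + 26.1818 + 14.0800 + 8.3000 = 115.1519

115.15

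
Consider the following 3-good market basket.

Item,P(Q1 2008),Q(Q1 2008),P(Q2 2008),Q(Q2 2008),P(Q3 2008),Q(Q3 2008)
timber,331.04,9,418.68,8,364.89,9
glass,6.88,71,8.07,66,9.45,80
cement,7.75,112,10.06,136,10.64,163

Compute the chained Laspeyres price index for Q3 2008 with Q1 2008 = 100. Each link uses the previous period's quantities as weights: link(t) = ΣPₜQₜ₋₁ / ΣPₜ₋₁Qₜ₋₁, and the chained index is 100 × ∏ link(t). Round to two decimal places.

Link Q1 2008→Q2 2008:
ΣP(Q2 2008)Q(Q1 2008) = 418.68×9 + 8.07×71 + 10.06×112 = 3768.12 + 572.97 + 1126.72 = 5467.81
ΣP(Q1 2008)Q(Q1 2008) = 331.04×9 + 6.88×71 + 7.75×112 = 2979.36 + 488.48 + 868 = 4335.84
link = 5467.81/4335.84 = 1.261073
Link Q2 2008→Q3 2008:
ΣP(Q3 2008)Q(Q2 2008) = 364.89×8 + 9.45×66 + 10.64×136 = 2919.12 + 623.7 + 1447.04 = 4989.86
ΣP(Q2 2008)Q(Q2 2008) = 418.68×8 + 8.07×66 + 10.06×136 = 3349.44 + 532.62 + 1368.16 = 5250.22
link = 4989.86/5250.22 = 0.950410
Chained index = 100 × 1.261073 × 0.950410 = 119.8536

119.85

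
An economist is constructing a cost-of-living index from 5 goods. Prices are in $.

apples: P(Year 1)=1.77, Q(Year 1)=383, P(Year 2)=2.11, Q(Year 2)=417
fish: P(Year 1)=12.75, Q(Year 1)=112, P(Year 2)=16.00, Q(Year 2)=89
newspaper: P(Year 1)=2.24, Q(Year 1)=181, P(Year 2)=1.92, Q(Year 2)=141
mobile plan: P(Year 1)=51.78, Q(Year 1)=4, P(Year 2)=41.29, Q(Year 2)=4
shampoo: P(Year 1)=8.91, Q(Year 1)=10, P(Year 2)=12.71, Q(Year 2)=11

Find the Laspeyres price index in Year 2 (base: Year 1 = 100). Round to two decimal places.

Laspeyres price index uses base-period quantities as weights.
ΣP(Year 2)·Q(Year 1) = 2.11×383 + 16.00×112 + 1.92×181 + 41.29×4 + 12.71×10 = 808.13 + 1792 + 347.52 + 165.16 + 127.1 = 3239.91
ΣP(Year 1)·Q(Year 1) = 1.77×383 + 12.75×112 + 2.24×181 + 51.78×4 + 8.91×10 = 677.91 + 1428 + 405.44 + 207.12 + 89.1 = 2807.57
Index = 3239.91 / 2807.57 × 100 = 115.3991

115.40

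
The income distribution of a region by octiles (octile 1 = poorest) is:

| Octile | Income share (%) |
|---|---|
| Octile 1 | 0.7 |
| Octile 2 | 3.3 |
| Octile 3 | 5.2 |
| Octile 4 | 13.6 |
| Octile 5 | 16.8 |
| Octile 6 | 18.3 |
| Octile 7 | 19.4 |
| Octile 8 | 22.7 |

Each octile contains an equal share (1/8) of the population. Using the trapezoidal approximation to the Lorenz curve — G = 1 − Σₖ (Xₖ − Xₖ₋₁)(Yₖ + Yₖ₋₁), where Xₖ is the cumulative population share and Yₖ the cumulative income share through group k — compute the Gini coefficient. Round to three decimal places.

0.346

Cumulative income shares Yₖ: 0.0070, 0.0400, 0.0920, 0.2280, 0.3960, 0.5790, 0.7730, 1.0000
Σ (Xₖ−Xₖ₋₁)(Yₖ+Yₖ₋₁) = (1/8)(0.0070+0.0000) + (1/8)(0.0400+0.0070) + (1/8)(0.0920+0.0400) + (1/8)(0.2280+0.0920) + (1/8)(0.3960+0.2280) + (1/8)(0.5790+0.3960) + (1/8)(0.7730+0.5790) + (1/8)(1.0000+0.7730)
  = 0.0009 + 0.0059 + 0.0165 + 0.0400 + 0.0780 + 0.1219 + 0.1690 + 0.2216 = 0.6537
G = 1 − 0.6537 = 0.3463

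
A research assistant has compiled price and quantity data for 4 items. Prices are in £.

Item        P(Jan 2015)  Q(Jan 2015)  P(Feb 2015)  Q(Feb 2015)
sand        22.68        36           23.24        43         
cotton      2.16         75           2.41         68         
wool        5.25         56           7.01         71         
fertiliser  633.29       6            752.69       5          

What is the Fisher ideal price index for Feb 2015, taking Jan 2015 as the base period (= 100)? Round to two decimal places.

116.60

Laspeyres component (base-period weights):
ΣP(Feb 2015)Q(Jan 2015) = 23.24×36 + 2.41×75 + 7.01×56 + 752.69×6 = 836.64 + 180.75 + 392.56 + 4516.14 = 5926.09
ΣP(Jan 2015)Q(Jan 2015) = 22.68×36 + 2.16×75 + 5.25×56 + 633.29×6 = 816.48 + 162 + 294 + 3799.74 = 5072.22
L = 5926.09 / 5072.22 × 100 = 116.8342
Paasche component (current-period weights):
ΣP(Feb 2015)Q(Feb 2015) = 23.24×43 + 2.41×68 + 7.01×71 + 752.69×5 = 999.32 + 163.88 + 497.71 + 3763.45 = 5424.36
ΣP(Jan 2015)Q(Feb 2015) = 22.68×43 + 2.16×68 + 5.25×71 + 633.29×5 = 975.24 + 146.88 + 372.75 + 3166.45 = 4661.32
P = 5424.36 / 4661.32 × 100 = 116.3696
Fisher = √(L × P) = √(116.8342 × 116.3696) = 116.6017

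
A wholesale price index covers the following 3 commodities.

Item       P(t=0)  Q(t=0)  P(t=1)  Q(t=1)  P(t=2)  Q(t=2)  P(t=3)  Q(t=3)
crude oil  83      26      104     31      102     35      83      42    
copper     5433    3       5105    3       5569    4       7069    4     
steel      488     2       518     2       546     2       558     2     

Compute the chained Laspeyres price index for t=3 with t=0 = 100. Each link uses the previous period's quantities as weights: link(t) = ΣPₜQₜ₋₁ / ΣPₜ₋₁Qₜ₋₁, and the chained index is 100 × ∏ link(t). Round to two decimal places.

125.89

Link t=0→t=1:
ΣP(t=1)Q(t=0) = 104×26 + 5105×3 + 518×2 = 2704 + 15315 + 1036 = 19055
ΣP(t=0)Q(t=0) = 83×26 + 5433×3 + 488×2 = 2158 + 16299 + 976 = 19433
link = 19055/19433 = 0.980549
Link t=1→t=2:
ΣP(t=2)Q(t=1) = 102×31 + 5569×3 + 546×2 = 3162 + 16707 + 1092 = 20961
ΣP(t=1)Q(t=1) = 104×31 + 5105×3 + 518×2 = 3224 + 15315 + 1036 = 19575
link = 20961/19575 = 1.070805
Link t=2→t=3:
ΣP(t=3)Q(t=2) = 83×35 + 7069×4 + 558×2 = 2905 + 28276 + 1116 = 32297
ΣP(t=2)Q(t=2) = 102×35 + 5569×4 + 546×2 = 3570 + 22276 + 1092 = 26938
link = 32297/26938 = 1.198938
Chained index = 100 × 0.980549 × 1.070805 × 1.198938 = 125.8856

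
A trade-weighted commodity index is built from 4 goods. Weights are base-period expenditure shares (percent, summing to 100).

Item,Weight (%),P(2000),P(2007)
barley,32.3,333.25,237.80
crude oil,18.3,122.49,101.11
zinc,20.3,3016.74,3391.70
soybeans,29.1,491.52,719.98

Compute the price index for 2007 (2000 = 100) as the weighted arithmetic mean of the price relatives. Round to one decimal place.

103.6

barley: 32.3 × (237.80/333.25) = 32.3 × 0.713578 = 23.0486
crude oil: 18.3 × (101.11/122.49) = 18.3 × 0.825455 = 15.1058
zinc: 20.3 × (3391.70/3016.74) = 20.3 × 1.124293 = 22.8232
soybeans: 29.1 × (719.98/491.52) = 29.1 × 1.464803 = 42.6258
Index = Σ wᵢ·(p₁ᵢ/p₀ᵢ) = 23.0486 + 15.1058 + 22.8232 + 42.6258 = 103.6033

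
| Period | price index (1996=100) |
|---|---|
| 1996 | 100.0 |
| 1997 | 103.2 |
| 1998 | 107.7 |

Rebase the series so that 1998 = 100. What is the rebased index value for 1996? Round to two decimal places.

92.85

Rebased(1996) = 100.0 / 107.7 × 100 = 92.8505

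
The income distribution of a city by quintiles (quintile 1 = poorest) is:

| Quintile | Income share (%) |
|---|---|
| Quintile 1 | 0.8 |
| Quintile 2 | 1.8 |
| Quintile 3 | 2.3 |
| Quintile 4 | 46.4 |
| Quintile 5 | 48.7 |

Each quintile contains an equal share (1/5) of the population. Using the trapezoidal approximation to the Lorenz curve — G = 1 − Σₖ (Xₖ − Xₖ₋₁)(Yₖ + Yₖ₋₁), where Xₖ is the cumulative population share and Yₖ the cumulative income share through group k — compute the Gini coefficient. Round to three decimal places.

0.562

Cumulative income shares Yₖ: 0.0080, 0.0260, 0.0490, 0.5130, 1.0000
Σ (Xₖ−Xₖ₋₁)(Yₖ+Yₖ₋₁) = (1/5)(0.0080+0.0000) + (1/5)(0.0260+0.0080) + (1/5)(0.0490+0.0260) + (1/5)(0.5130+0.0490) + (1/5)(1.0000+0.5130)
  = 0.0016 + 0.0068 + 0.0150 + 0.1124 + 0.3026 = 0.4384
G = 1 − 0.4384 = 0.5616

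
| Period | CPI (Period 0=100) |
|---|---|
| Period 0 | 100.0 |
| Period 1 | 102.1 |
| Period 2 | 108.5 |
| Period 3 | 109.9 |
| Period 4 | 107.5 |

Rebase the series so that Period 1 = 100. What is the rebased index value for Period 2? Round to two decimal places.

Rebased(Period 2) = 108.5 / 102.1 × 100 = 106.2684

106.27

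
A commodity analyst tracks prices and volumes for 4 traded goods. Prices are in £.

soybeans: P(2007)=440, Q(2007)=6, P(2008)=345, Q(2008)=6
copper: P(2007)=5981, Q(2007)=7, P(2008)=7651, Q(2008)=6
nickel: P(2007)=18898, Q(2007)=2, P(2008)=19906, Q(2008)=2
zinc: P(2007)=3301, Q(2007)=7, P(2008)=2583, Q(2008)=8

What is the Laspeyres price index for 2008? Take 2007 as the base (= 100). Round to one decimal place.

Laspeyres price index uses base-period quantities as weights.
ΣP(2008)·Q(2007) = 345×6 + 7651×7 + 19906×2 + 2583×7 = 2070 + 53557 + 39812 + 18081 = 113520
ΣP(2007)·Q(2007) = 440×6 + 5981×7 + 18898×2 + 3301×7 = 2640 + 41867 + 37796 + 23107 = 105410
Index = 113520 / 105410 × 100 = 107.6938

107.7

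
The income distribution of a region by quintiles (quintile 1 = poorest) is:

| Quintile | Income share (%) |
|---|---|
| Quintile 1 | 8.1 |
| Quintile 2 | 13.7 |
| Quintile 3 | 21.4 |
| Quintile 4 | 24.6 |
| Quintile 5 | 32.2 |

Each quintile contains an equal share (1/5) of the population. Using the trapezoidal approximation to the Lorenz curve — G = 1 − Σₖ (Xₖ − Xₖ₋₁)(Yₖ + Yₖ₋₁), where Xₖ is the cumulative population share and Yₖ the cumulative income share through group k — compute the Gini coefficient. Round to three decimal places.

Cumulative income shares Yₖ: 0.0810, 0.2180, 0.4320, 0.6780, 1.0000
Σ (Xₖ−Xₖ₋₁)(Yₖ+Yₖ₋₁) = (1/5)(0.0810+0.0000) + (1/5)(0.2180+0.0810) + (1/5)(0.4320+0.2180) + (1/5)(0.6780+0.4320) + (1/5)(1.0000+0.6780)
  = 0.0162 + 0.0598 + 0.1300 + 0.2220 + 0.3356 = 0.7636
G = 1 − 0.7636 = 0.2364

0.236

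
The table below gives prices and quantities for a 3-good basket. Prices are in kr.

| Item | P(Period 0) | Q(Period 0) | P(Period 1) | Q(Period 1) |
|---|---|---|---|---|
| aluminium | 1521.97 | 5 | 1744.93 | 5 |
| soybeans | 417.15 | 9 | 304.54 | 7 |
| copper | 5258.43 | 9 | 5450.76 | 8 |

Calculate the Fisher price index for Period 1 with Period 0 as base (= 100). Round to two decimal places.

Laspeyres component (base-period weights):
ΣP(Period 1)Q(Period 0) = 1744.93×5 + 304.54×9 + 5450.76×9 = 8724.65 + 2740.86 + 49056.84 = 60522.35
ΣP(Period 0)Q(Period 0) = 1521.97×5 + 417.15×9 + 5258.43×9 = 7609.85 + 3754.35 + 47325.87 = 58690.07
L = 60522.35 / 58690.07 × 100 = 103.1220
Paasche component (current-period weights):
ΣP(Period 1)Q(Period 1) = 1744.93×5 + 304.54×7 + 5450.76×8 = 8724.65 + 2131.78 + 43606.08 = 54462.51
ΣP(Period 0)Q(Period 1) = 1521.97×5 + 417.15×7 + 5258.43×8 = 7609.85 + 2920.05 + 42067.44 = 52597.34
P = 54462.51 / 52597.34 × 100 = 103.5461
Fisher = √(L × P) = √(103.1220 × 103.5461) = 103.3338

103.33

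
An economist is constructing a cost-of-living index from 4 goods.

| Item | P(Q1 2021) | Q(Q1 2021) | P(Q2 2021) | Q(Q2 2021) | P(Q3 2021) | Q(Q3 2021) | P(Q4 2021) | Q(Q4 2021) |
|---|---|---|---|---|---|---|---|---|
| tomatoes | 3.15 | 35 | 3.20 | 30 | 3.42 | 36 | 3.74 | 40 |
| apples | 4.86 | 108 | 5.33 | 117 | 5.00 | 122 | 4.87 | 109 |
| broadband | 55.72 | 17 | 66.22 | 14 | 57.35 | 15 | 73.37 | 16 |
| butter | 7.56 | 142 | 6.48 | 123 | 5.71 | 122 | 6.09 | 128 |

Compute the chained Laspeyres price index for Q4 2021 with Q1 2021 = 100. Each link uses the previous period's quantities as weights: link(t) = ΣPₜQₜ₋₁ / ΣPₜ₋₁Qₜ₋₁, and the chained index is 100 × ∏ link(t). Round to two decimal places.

103.74

Link Q1 2021→Q2 2021:
ΣP(Q2 2021)Q(Q1 2021) = 3.20×35 + 5.33×108 + 66.22×17 + 6.48×142 = 112 + 575.64 + 1125.74 + 920.16 = 2733.54
ΣP(Q1 2021)Q(Q1 2021) = 3.15×35 + 4.86×108 + 55.72×17 + 7.56×142 = 110.25 + 524.88 + 947.24 + 1073.52 = 2655.89
link = 2733.54/2655.89 = 1.029237
Link Q2 2021→Q3 2021:
ΣP(Q3 2021)Q(Q2 2021) = 3.42×30 + 5.00×117 + 57.35×14 + 5.71×123 = 102.6 + 585 + 802.9 + 702.33 = 2192.83
ΣP(Q2 2021)Q(Q2 2021) = 3.20×30 + 5.33×117 + 66.22×14 + 6.48×123 = 96 + 623.61 + 927.08 + 797.04 = 2443.73
link = 2192.83/2443.73 = 0.897329
Link Q3 2021→Q4 2021:
ΣP(Q4 2021)Q(Q3 2021) = 3.74×36 + 4.87×122 + 73.37×15 + 6.09×122 = 134.64 + 594.14 + 1100.55 + 742.98 = 2572.31
ΣP(Q3 2021)Q(Q3 2021) = 3.42×36 + 5.00×122 + 57.35×15 + 5.71×122 = 123.12 + 610 + 860.25 + 696.62 = 2289.99
link = 2572.31/2289.99 = 1.123284
Chained index = 100 × 1.029237 × 0.897329 × 1.123284 = 103.7425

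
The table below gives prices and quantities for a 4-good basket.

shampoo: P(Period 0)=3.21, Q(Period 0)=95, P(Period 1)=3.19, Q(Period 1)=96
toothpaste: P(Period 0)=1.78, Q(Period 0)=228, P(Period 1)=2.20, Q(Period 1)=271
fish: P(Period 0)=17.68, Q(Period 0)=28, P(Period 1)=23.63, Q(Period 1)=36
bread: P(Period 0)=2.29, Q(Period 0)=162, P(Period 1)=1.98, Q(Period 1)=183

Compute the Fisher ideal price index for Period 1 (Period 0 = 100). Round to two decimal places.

113.96

Laspeyres component (base-period weights):
ΣP(Period 1)Q(Period 0) = 3.19×95 + 2.20×228 + 23.63×28 + 1.98×162 = 303.05 + 501.6 + 661.64 + 320.76 = 1787.05
ΣP(Period 0)Q(Period 0) = 3.21×95 + 1.78×228 + 17.68×28 + 2.29×162 = 304.95 + 405.84 + 495.04 + 370.98 = 1576.81
L = 1787.05 / 1576.81 × 100 = 113.3332
Paasche component (current-period weights):
ΣP(Period 1)Q(Period 1) = 3.19×96 + 2.20×271 + 23.63×36 + 1.98×183 = 306.24 + 596.2 + 850.68 + 362.34 = 2115.46
ΣP(Period 0)Q(Period 1) = 3.21×96 + 1.78×271 + 17.68×36 + 2.29×183 = 308.16 + 482.38 + 636.48 + 419.07 = 1846.09
P = 2115.46 / 1846.09 × 100 = 114.5914
Fisher = √(L × P) = √(113.3332 × 114.5914) = 113.9606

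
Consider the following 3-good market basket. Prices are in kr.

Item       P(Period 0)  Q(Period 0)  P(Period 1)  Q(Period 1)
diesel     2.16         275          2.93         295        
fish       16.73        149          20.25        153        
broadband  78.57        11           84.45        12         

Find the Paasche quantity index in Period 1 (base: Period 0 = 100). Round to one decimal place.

Paasche quantity index uses current-period prices as weights.
ΣP(Period 1)·Q(Period 1) = 2.93×295 + 20.25×153 + 84.45×12 = 864.35 + 3098.25 + 1013.4 = 4976
ΣP(Period 1)·Q(Period 0) = 2.93×275 + 20.25×149 + 84.45×11 = 805.75 + 3017.25 + 928.95 = 4751.95
Index = 4976 / 4751.95 × 100 = 104.7149

104.7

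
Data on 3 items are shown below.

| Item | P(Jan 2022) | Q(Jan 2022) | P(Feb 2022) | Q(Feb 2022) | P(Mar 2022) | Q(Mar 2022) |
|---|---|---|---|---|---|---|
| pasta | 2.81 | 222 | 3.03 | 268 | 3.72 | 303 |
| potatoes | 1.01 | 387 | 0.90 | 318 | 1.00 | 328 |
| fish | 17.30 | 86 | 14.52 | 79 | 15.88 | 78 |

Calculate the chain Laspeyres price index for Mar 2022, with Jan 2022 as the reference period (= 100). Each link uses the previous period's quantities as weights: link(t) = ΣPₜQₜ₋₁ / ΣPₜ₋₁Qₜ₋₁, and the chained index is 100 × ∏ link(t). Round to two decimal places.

103.79

Link Jan 2022→Feb 2022:
ΣP(Feb 2022)Q(Jan 2022) = 3.03×222 + 0.90×387 + 14.52×86 = 672.66 + 348.3 + 1248.72 = 2269.68
ΣP(Jan 2022)Q(Jan 2022) = 2.81×222 + 1.01×387 + 17.30×86 = 623.82 + 390.87 + 1487.8 = 2502.49
link = 2269.68/2502.49 = 0.906969
Link Feb 2022→Mar 2022:
ΣP(Mar 2022)Q(Feb 2022) = 3.72×268 + 1.00×318 + 15.88×79 = 996.96 + 318 + 1254.52 = 2569.48
ΣP(Feb 2022)Q(Feb 2022) = 3.03×268 + 0.90×318 + 14.52×79 = 812.04 + 286.2 + 1147.08 = 2245.32
link = 2569.48/2245.32 = 1.144371
Chained index = 100 × 0.906969 × 1.144371 = 103.7909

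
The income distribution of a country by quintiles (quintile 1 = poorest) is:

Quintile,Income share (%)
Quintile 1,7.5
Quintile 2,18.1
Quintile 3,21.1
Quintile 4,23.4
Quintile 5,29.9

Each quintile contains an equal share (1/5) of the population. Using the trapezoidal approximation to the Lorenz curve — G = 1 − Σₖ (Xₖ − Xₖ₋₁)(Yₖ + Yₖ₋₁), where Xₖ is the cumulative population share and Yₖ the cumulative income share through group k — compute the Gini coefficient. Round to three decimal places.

0.200

Cumulative income shares Yₖ: 0.0750, 0.2560, 0.4670, 0.7010, 1.0000
Σ (Xₖ−Xₖ₋₁)(Yₖ+Yₖ₋₁) = (1/5)(0.0750+0.0000) + (1/5)(0.2560+0.0750) + (1/5)(0.4670+0.2560) + (1/5)(0.7010+0.4670) + (1/5)(1.0000+0.7010)
  = 0.0150 + 0.0662 + 0.1446 + 0.2336 + 0.3402 = 0.7996
G = 1 − 0.7996 = 0.2004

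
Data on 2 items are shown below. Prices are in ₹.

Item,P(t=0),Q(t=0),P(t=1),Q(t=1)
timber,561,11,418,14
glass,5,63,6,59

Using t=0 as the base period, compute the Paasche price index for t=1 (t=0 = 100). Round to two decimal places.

76.16

Paasche price index uses current-period quantities as weights.
ΣP(t=1)·Q(t=1) = 418×14 + 6×59 = 5852 + 354 = 6206
ΣP(t=0)·Q(t=1) = 561×14 + 5×59 = 7854 + 295 = 8149
Index = 6206 / 8149 × 100 = 76.1566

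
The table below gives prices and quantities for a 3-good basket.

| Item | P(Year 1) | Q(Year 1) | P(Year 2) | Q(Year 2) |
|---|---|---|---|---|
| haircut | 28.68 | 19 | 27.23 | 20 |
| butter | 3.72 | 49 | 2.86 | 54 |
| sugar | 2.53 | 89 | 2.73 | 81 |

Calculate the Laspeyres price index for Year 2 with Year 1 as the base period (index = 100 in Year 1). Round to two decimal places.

Laspeyres price index uses base-period quantities as weights.
ΣP(Year 2)·Q(Year 1) = 27.23×19 + 2.86×49 + 2.73×89 = 517.37 + 140.14 + 242.97 = 900.48
ΣP(Year 1)·Q(Year 1) = 28.68×19 + 3.72×49 + 2.53×89 = 544.92 + 182.28 + 225.17 = 952.37
Index = 900.48 / 952.37 × 100 = 94.5515

94.55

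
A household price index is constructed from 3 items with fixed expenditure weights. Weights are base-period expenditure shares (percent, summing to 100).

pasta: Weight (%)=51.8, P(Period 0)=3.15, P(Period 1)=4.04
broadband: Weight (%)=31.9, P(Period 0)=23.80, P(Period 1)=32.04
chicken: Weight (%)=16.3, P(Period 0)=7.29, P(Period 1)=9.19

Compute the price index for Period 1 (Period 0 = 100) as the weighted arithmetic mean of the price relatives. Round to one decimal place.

129.9

pasta: 51.8 × (4.04/3.15) = 51.8 × 1.282540 = 66.4356
broadband: 31.9 × (32.04/23.80) = 31.9 × 1.346218 = 42.9444
chicken: 16.3 × (9.19/7.29) = 16.3 × 1.260631 = 20.5483
Index = Σ wᵢ·(p₁ᵢ/p₀ᵢ) = 66.4356 + 42.9444 + 20.5483 = 129.9282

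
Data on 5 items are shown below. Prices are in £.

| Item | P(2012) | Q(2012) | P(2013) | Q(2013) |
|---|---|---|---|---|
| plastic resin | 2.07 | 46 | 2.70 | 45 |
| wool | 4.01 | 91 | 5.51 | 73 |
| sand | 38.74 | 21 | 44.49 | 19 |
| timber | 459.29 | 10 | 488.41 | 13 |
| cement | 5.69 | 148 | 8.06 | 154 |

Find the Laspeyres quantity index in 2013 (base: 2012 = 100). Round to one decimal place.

118.8

Laspeyres quantity index uses base-period prices as weights.
ΣP(2012)·Q(2013) = 2.07×45 + 4.01×73 + 38.74×19 + 459.29×13 + 5.69×154 = 93.15 + 292.73 + 736.06 + 5970.77 + 876.26 = 7968.97
ΣP(2012)·Q(2012) = 2.07×46 + 4.01×91 + 38.74×21 + 459.29×10 + 5.69×148 = 95.22 + 364.91 + 813.54 + 4592.9 + 842.12 = 6708.69
Index = 7968.97 / 6708.69 × 100 = 118.7858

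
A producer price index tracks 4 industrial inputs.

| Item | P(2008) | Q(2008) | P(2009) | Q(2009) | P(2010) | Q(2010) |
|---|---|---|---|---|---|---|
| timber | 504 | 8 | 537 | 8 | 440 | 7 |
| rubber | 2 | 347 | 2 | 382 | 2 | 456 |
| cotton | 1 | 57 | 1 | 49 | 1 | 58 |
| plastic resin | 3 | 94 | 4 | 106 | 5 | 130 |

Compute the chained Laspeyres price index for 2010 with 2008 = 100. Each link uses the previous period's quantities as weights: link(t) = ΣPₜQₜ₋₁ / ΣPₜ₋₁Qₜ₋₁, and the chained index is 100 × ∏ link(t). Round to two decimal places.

94.10

Link 2008→2009:
ΣP(2009)Q(2008) = 537×8 + 2×347 + 1×57 + 4×94 = 4296 + 694 + 57 + 376 = 5423
ΣP(2008)Q(2008) = 504×8 + 2×347 + 1×57 + 3×94 = 4032 + 694 + 57 + 282 = 5065
link = 5423/5065 = 1.070681
Link 2009→2010:
ΣP(2010)Q(2009) = 440×8 + 2×382 + 1×49 + 5×106 = 3520 + 764 + 49 + 530 = 4863
ΣP(2009)Q(2009) = 537×8 + 2×382 + 1×49 + 4×106 = 4296 + 764 + 49 + 424 = 5533
link = 4863/5533 = 0.878908
Chained index = 100 × 1.070681 × 0.878908 = 94.1031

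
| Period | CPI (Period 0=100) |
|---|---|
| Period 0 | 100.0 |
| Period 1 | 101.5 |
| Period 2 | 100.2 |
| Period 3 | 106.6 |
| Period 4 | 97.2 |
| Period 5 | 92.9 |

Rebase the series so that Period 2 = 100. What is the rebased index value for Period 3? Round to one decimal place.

Rebased(Period 3) = 106.6 / 100.2 × 100 = 106.3872

106.4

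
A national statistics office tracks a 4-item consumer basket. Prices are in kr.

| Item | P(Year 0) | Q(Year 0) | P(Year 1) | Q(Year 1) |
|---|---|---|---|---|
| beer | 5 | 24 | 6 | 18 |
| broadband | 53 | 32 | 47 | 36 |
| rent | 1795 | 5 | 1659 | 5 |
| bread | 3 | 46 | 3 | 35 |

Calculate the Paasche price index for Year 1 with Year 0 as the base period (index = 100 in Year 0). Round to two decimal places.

Paasche price index uses current-period quantities as weights.
ΣP(Year 1)·Q(Year 1) = 6×18 + 47×36 + 1659×5 + 3×35 = 108 + 1692 + 8295 + 105 = 10200
ΣP(Year 0)·Q(Year 1) = 5×18 + 53×36 + 1795×5 + 3×35 = 90 + 1908 + 8975 + 105 = 11078
Index = 10200 / 11078 × 100 = 92.0744

92.07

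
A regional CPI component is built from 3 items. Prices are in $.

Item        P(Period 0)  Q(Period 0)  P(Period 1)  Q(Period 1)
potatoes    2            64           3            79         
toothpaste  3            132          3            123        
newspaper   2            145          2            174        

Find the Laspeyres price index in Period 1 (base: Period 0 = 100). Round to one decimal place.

107.9

Laspeyres price index uses base-period quantities as weights.
ΣP(Period 1)·Q(Period 0) = 3×64 + 3×132 + 2×145 = 192 + 396 + 290 = 878
ΣP(Period 0)·Q(Period 0) = 2×64 + 3×132 + 2×145 = 128 + 396 + 290 = 814
Index = 878 / 814 × 100 = 107.8624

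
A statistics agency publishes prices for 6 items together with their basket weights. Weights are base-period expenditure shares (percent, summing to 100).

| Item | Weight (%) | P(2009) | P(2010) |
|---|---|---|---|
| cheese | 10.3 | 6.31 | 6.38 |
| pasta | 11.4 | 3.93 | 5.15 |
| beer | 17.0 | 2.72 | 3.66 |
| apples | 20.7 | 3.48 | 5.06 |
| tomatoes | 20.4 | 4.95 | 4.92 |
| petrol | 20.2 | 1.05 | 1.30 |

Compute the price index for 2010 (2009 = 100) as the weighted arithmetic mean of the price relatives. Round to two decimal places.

cheese: 10.3 × (6.38/6.31) = 10.3 × 1.011094 = 10.4143
pasta: 11.4 × (5.15/3.93) = 11.4 × 1.310433 = 14.9389
beer: 17.0 × (3.66/2.72) = 17.0 × 1.345588 = 22.8750
apples: 20.7 × (5.06/3.48) = 20.7 × 1.454023 = 30.0983
tomatoes: 20.4 × (4.92/4.95) = 20.4 × 0.993939 = 20.2764
petrol: 20.2 × (1.30/1.05) = 20.2 × 1.238095 = 25.0095
Index = Σ wᵢ·(p₁ᵢ/p₀ᵢ) = 10.4143 + 14.9389 + 22.8750 + 30.0983 + 20.2764 + 25.0095 = 123.6124

123.61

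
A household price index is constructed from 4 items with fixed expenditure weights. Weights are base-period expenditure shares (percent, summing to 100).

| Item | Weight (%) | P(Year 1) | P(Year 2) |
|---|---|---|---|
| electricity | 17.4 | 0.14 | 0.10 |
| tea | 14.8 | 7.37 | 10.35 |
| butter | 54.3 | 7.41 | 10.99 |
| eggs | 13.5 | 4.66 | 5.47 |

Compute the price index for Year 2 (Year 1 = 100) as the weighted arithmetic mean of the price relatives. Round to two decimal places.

129.59

electricity: 17.4 × (0.10/0.14) = 17.4 × 0.714286 = 12.4286
tea: 14.8 × (10.35/7.37) = 14.8 × 1.404342 = 20.7843
butter: 54.3 × (10.99/7.41) = 54.3 × 1.483131 = 80.5340
eggs: 13.5 × (5.47/4.66) = 13.5 × 1.173820 = 15.8466
Index = Σ wᵢ·(p₁ᵢ/p₀ᵢ) = 12.4286 + 20.7843 + 80.5340 + 15.8466 = 129.5934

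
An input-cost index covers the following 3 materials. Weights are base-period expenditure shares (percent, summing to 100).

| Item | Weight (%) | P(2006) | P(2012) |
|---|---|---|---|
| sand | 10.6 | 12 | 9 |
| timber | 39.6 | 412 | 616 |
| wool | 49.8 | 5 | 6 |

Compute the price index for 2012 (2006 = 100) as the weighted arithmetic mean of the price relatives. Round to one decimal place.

sand: 10.6 × (9/12) = 10.6 × 0.750000 = 7.9500
timber: 39.6 × (616/412) = 39.6 × 1.495146 = 59.2078
wool: 49.8 × (6/5) = 49.8 × 1.200000 = 59.7600
Index = Σ wᵢ·(p₁ᵢ/p₀ᵢ) = 7.9500 + 59.2078 + 59.7600 = 126.9178

126.9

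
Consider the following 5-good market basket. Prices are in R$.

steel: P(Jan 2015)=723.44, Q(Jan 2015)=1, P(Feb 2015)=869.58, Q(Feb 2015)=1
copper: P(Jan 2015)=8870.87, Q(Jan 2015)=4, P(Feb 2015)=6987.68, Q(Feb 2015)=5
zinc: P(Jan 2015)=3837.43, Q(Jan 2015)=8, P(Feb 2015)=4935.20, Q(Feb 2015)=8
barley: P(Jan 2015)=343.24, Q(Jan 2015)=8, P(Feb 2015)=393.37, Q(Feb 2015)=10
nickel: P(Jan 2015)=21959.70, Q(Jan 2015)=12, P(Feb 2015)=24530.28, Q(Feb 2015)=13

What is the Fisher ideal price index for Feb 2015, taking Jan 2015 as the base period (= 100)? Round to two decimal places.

109.48

Laspeyres component (base-period weights):
ΣP(Feb 2015)Q(Jan 2015) = 869.58×1 + 6987.68×4 + 4935.20×8 + 393.37×8 + 24530.28×12 = 869.58 + 27950.72 + 39481.6 + 3146.96 + 294363.36 = 365812.22
ΣP(Jan 2015)Q(Jan 2015) = 723.44×1 + 8870.87×4 + 3837.43×8 + 343.24×8 + 21959.70×12 = 723.44 + 35483.48 + 30699.44 + 2745.92 + 263516.4 = 333168.68
L = 365812.22 / 333168.68 × 100 = 109.7979
Paasche component (current-period weights):
ΣP(Feb 2015)Q(Feb 2015) = 869.58×1 + 6987.68×5 + 4935.20×8 + 393.37×10 + 24530.28×13 = 869.58 + 34938.4 + 39481.6 + 3933.7 + 318893.64 = 398116.92
ΣP(Jan 2015)Q(Feb 2015) = 723.44×1 + 8870.87×5 + 3837.43×8 + 343.24×10 + 21959.70×13 = 723.44 + 44354.35 + 30699.44 + 3432.4 + 285476.1 = 364685.73
P = 398116.92 / 364685.73 × 100 = 109.1671
Fisher = √(L × P) = √(109.7979 × 109.1671) = 109.4821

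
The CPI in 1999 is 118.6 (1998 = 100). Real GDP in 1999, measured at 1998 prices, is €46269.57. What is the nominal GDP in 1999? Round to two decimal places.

54875.71

Nominal = Real × (Index/100) = 46269.57 × (118.6/100)
        = 46269.57 × 1.186 = 54875.7100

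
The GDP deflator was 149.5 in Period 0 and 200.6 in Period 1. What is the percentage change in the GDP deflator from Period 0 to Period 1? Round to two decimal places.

34.18%

Change = (200.6 − 149.5) / 149.5 × 100
       = 51.1 / 149.5 × 100 = 34.1806%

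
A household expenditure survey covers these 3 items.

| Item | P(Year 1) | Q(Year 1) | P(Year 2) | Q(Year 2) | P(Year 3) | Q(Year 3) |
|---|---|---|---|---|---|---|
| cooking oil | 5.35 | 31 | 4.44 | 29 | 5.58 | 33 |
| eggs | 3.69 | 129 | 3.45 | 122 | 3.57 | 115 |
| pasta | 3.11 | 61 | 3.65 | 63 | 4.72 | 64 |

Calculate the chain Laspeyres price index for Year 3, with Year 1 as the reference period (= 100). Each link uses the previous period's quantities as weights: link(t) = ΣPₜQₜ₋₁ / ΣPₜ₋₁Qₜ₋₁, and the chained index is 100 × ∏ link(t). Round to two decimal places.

111.15

Link Year 1→Year 2:
ΣP(Year 2)Q(Year 1) = 4.44×31 + 3.45×129 + 3.65×61 = 137.64 + 445.05 + 222.65 = 805.34
ΣP(Year 1)Q(Year 1) = 5.35×31 + 3.69×129 + 3.11×61 = 165.85 + 476.01 + 189.71 = 831.57
link = 805.34/831.57 = 0.968457
Link Year 2→Year 3:
ΣP(Year 3)Q(Year 2) = 5.58×29 + 3.57×122 + 4.72×63 = 161.82 + 435.54 + 297.36 = 894.72
ΣP(Year 2)Q(Year 2) = 4.44×29 + 3.45×122 + 3.65×63 = 128.76 + 420.9 + 229.95 = 779.61
link = 894.72/779.61 = 1.147651
Chained index = 100 × 0.968457 × 1.147651 = 111.1451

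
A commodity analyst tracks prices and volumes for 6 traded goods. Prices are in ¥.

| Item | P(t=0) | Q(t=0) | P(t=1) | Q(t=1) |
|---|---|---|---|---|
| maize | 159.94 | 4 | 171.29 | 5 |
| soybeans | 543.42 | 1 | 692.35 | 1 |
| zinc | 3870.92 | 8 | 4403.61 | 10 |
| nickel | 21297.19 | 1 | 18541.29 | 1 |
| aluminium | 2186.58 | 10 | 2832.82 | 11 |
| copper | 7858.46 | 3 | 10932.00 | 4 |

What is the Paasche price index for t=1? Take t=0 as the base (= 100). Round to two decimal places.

Paasche price index uses current-period quantities as weights.
ΣP(t=1)·Q(t=1) = 171.29×5 + 692.35×1 + 4403.61×10 + 18541.29×1 + 2832.82×11 + 10932.00×4 = 856.45 + 692.35 + 44036.1 + 18541.29 + 31161.02 + 43728 = 139015.21
ΣP(t=0)·Q(t=1) = 159.94×5 + 543.42×1 + 3870.92×10 + 21297.19×1 + 2186.58×11 + 7858.46×4 = 799.7 + 543.42 + 38709.2 + 21297.19 + 24052.38 + 31433.84 = 116835.73
Index = 139015.21 / 116835.73 × 100 = 118.9835

118.98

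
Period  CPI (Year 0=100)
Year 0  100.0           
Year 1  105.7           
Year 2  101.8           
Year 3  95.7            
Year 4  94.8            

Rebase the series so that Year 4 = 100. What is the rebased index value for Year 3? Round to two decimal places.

100.95

Rebased(Year 3) = 95.7 / 94.8 × 100 = 100.9494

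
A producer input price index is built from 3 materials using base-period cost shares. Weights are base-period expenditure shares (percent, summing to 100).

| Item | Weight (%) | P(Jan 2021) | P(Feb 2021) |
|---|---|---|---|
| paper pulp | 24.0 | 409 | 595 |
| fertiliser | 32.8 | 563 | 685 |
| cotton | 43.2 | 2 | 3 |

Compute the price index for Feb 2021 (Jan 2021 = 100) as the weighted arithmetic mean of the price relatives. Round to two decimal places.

paper pulp: 24.0 × (595/409) = 24.0 × 1.454768 = 34.9144
fertiliser: 32.8 × (685/563) = 32.8 × 1.216696 = 39.9076
cotton: 43.2 × (3/2) = 43.2 × 1.500000 = 64.8000
Index = Σ wᵢ·(p₁ᵢ/p₀ᵢ) = 34.9144 + 39.9076 + 64.8000 = 139.6221

139.62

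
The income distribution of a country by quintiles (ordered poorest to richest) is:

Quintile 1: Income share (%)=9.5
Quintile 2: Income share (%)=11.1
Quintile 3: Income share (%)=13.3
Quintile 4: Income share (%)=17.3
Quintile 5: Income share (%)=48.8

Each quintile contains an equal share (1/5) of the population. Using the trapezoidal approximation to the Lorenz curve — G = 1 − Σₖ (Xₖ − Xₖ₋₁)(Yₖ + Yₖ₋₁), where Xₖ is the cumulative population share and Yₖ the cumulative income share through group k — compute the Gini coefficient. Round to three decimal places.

0.339

Cumulative income shares Yₖ: 0.0950, 0.2060, 0.3390, 0.5120, 1.0000
Σ (Xₖ−Xₖ₋₁)(Yₖ+Yₖ₋₁) = (1/5)(0.0950+0.0000) + (1/5)(0.2060+0.0950) + (1/5)(0.3390+0.2060) + (1/5)(0.5120+0.3390) + (1/5)(1.0000+0.5120)
  = 0.0190 + 0.0602 + 0.1090 + 0.1702 + 0.3024 = 0.6608
G = 1 − 0.6608 = 0.3392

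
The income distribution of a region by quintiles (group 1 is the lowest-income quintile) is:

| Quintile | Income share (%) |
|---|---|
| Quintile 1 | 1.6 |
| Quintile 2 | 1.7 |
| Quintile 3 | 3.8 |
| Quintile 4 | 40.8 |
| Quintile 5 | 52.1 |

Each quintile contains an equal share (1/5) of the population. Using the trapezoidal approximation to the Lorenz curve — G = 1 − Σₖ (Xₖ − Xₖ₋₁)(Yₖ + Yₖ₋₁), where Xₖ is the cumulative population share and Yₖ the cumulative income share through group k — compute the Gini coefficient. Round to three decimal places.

Cumulative income shares Yₖ: 0.0160, 0.0330, 0.0710, 0.4790, 1.0000
Σ (Xₖ−Xₖ₋₁)(Yₖ+Yₖ₋₁) = (1/5)(0.0160+0.0000) + (1/5)(0.0330+0.0160) + (1/5)(0.0710+0.0330) + (1/5)(0.4790+0.0710) + (1/5)(1.0000+0.4790)
  = 0.0032 + 0.0098 + 0.0208 + 0.1100 + 0.2958 = 0.4396
G = 1 − 0.4396 = 0.5604

0.560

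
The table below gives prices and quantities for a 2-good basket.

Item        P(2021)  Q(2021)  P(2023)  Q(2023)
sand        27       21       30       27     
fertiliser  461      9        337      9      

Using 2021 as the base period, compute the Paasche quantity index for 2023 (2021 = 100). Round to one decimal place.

Paasche quantity index uses current-period prices as weights.
ΣP(2023)·Q(2023) = 30×27 + 337×9 = 810 + 3033 = 3843
ΣP(2023)·Q(2021) = 30×21 + 337×9 = 630 + 3033 = 3663
Index = 3843 / 3663 × 100 = 104.9140

104.9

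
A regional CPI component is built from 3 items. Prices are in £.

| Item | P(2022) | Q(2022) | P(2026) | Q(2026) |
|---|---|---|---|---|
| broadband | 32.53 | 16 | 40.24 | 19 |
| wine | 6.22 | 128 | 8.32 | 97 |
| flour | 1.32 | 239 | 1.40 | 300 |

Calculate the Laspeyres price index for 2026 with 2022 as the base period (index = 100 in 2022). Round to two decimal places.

125.20

Laspeyres price index uses base-period quantities as weights.
ΣP(2026)·Q(2022) = 40.24×16 + 8.32×128 + 1.40×239 = 643.84 + 1064.96 + 334.6 = 2043.4
ΣP(2022)·Q(2022) = 32.53×16 + 6.22×128 + 1.32×239 = 520.48 + 796.16 + 315.48 = 1632.12
Index = 2043.4 / 1632.12 × 100 = 125.1991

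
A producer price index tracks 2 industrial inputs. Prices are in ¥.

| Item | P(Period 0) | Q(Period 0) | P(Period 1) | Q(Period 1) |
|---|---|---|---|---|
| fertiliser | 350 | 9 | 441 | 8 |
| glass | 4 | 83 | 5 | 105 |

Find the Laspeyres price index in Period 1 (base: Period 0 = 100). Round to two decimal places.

Laspeyres price index uses base-period quantities as weights.
ΣP(Period 1)·Q(Period 0) = 441×9 + 5×83 = 3969 + 415 = 4384
ΣP(Period 0)·Q(Period 0) = 350×9 + 4×83 = 3150 + 332 = 3482
Index = 4384 / 3482 × 100 = 125.9047

125.90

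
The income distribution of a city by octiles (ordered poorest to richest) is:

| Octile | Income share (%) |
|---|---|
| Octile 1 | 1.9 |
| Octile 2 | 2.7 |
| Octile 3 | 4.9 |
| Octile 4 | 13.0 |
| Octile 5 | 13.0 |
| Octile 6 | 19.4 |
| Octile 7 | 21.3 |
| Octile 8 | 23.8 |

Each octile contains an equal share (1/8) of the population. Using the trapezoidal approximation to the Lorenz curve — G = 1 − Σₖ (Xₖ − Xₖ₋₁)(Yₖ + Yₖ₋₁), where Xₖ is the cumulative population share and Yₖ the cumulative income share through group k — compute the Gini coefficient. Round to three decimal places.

0.362

Cumulative income shares Yₖ: 0.0190, 0.0460, 0.0950, 0.2250, 0.3550, 0.5490, 0.7620, 1.0000
Σ (Xₖ−Xₖ₋₁)(Yₖ+Yₖ₋₁) = (1/8)(0.0190+0.0000) + (1/8)(0.0460+0.0190) + (1/8)(0.0950+0.0460) + (1/8)(0.2250+0.0950) + (1/8)(0.3550+0.2250) + (1/8)(0.5490+0.3550) + (1/8)(0.7620+0.5490) + (1/8)(1.0000+0.7620)
  = 0.0024 + 0.0081 + 0.0176 + 0.0400 + 0.0725 + 0.1130 + 0.1639 + 0.2202 = 0.6377
G = 1 − 0.6377 = 0.3623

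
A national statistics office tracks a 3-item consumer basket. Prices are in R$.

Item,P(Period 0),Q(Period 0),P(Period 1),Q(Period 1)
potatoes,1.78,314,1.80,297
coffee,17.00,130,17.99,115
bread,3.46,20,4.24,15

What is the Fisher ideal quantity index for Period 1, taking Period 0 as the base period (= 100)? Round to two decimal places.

Laspeyres component (base-period weights):
ΣP(Period 0)Q(Period 1) = 1.78×297 + 17.00×115 + 3.46×15 = 528.66 + 1955 + 51.9 = 2535.56
ΣP(Period 0)Q(Period 0) = 1.78×314 + 17.00×130 + 3.46×20 = 558.92 + 2210 + 69.2 = 2838.12
L = 2535.56 / 2838.12 × 100 = 89.3394
Paasche component (current-period weights):
ΣP(Period 1)Q(Period 1) = 1.80×297 + 17.99×115 + 4.24×15 = 534.6 + 2068.85 + 63.6 = 2667.05
ΣP(Period 1)Q(Period 0) = 1.80×314 + 17.99×130 + 4.24×20 = 565.2 + 2338.7 + 84.8 = 2988.7
P = 2667.05 / 2988.7 × 100 = 89.2378
Fisher = √(L × P) = √(89.3394 × 89.2378) = 89.2886

89.29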